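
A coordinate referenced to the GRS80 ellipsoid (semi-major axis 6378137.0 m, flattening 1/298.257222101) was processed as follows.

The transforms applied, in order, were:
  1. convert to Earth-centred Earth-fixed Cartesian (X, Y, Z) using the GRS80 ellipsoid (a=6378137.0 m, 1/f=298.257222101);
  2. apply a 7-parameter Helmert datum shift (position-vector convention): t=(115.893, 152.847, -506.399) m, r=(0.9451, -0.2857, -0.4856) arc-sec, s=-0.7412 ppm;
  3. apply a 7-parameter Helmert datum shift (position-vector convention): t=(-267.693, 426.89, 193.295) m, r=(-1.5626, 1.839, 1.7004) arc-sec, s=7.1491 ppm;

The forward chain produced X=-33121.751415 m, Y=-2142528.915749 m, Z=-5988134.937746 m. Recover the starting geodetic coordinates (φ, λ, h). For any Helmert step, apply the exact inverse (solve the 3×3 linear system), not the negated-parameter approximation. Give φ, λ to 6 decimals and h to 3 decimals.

start: X=-33121.7514, Y=-2142528.9157, Z=-5988134.9377 m
→ Helmert⁻¹: X=-32818.0990, Y=-2142894.8495, Z=-5988301.9484
→ Helmert⁻¹: X=-32937.2649, Y=-2143076.7984, Z=-5987790.1224
→ geod (Bowring, a=6378137.000): φ=-70.42695000°, λ=-90.88051800°, h=664.1190 m

φ=-70.426950°, λ=-90.880518°, h=664.119 m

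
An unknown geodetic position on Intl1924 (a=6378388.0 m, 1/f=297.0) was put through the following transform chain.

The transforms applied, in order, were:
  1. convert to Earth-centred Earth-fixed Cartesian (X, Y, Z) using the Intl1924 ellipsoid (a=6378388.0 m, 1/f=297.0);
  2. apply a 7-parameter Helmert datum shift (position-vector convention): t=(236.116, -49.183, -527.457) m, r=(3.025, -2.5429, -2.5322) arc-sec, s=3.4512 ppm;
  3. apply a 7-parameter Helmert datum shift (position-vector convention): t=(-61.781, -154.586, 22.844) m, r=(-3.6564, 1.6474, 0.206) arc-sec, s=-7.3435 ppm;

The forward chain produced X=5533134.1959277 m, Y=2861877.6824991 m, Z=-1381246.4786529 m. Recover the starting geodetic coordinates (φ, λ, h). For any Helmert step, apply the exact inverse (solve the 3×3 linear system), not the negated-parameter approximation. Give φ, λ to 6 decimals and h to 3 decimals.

φ=-12.579564°, λ=27.352262°, h=3211.893 m

start: X=5533134.1959, Y=2861877.6825, Z=-1381246.4787 m
→ Helmert⁻¹: X=5533250.4999, Y=2862072.2437, Z=-1381184.5378
→ Helmert⁻¹: X=5532943.1288, Y=2862159.2242, Z=-1380762.5032
→ geod (Bowring, a=6378388.000): φ=-12.57956400°, λ=27.35226200°, h=3211.8930 m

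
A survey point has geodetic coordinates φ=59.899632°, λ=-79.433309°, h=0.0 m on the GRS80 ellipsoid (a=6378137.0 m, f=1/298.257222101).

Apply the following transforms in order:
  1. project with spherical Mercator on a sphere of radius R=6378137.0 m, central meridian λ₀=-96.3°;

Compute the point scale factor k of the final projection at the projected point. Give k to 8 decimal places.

1.99395316

start: φ=59.899632°, λ=-79.433309°, h=0.000 m
→ into merc (λ₀=-96.3°): φ=59.89963200°, λ−λ₀=16.86669100°
scale k = 1.99395316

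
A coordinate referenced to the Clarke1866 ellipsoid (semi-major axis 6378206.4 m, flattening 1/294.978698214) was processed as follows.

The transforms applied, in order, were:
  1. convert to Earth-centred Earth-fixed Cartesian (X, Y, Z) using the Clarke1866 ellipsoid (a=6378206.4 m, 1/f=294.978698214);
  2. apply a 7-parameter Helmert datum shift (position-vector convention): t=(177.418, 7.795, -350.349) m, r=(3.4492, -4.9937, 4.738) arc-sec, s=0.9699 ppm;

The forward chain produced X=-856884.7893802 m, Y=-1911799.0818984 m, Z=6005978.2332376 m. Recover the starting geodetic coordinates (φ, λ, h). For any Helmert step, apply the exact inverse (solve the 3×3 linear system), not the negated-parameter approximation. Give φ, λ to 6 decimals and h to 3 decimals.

φ=70.892285°, λ=-114.145484°, h=2328.795 m

start: X=-856884.7894, Y=-1911799.0819, Z=6005978.2332 m
→ Helmert⁻¹: X=-856959.8732, Y=-1911684.8981, Z=6006375.4714
→ geod (Bowring, a=6378206.400): φ=70.89228500°, λ=-114.14548400°, h=2328.7950 m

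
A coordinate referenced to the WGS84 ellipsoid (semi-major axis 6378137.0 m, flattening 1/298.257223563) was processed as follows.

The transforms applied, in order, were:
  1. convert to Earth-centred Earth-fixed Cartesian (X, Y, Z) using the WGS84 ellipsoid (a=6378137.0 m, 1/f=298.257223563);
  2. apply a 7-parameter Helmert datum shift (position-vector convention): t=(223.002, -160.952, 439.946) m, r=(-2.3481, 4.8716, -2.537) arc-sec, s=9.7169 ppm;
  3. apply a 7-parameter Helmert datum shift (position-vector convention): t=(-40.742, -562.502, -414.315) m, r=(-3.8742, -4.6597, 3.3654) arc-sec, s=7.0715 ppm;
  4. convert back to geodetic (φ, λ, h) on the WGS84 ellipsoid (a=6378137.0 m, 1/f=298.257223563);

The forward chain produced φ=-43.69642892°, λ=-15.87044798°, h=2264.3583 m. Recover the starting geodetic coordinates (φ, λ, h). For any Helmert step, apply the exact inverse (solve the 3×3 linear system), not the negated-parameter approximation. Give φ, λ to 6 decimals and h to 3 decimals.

φ=-43.699334°, λ=-15.861073°, h=1905.536 m

start: φ=-43.696429°, λ=-15.870448°, h=2264.358 m
→ ECEF (a=6378137.000, f=1/298.257223563): X=4444358.4425, Y=-1263530.8512, Z=-4385330.9413
→ Helmert⁻¹: X=4444248.0888, Y=-1262949.5680, Z=-4385009.7395
→ Helmert⁻¹: X=4444101.0088, Y=-1262671.7625, Z=-4385316.4855
→ geod (Bowring, a=6378137.000): φ=-43.69933400°, λ=-15.86107300°, h=1905.5360 m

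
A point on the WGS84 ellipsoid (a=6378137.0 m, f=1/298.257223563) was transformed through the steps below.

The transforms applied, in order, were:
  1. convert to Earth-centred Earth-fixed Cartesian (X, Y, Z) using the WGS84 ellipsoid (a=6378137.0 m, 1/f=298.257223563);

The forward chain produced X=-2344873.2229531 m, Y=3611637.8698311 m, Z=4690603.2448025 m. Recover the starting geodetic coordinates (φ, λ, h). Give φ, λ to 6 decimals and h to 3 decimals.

φ=47.638977°, λ=122.993842°, h=920.657 m

start: X=-2344873.2230, Y=3611637.8698, Z=4690603.2448 m
→ geod (Bowring, a=6378137.000): φ=47.63897700°, λ=122.99384200°, h=920.6570 m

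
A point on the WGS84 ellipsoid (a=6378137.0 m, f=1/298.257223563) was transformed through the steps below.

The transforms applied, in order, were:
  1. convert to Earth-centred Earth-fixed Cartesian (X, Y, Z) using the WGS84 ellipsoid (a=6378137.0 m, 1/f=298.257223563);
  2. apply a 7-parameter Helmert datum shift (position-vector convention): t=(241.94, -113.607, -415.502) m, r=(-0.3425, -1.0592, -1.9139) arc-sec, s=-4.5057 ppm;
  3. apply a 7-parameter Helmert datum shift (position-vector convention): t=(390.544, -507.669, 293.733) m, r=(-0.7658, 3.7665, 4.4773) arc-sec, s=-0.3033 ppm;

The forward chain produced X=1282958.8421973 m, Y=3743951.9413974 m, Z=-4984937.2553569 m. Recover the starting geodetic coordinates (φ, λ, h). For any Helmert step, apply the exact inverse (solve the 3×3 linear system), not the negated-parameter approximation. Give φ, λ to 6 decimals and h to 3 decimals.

φ=-51.736383°, λ=71.094787°, h=140.629 m

start: X=1282958.8422, Y=3743951.9414, Z=-4984937.2554 m
→ Helmert⁻¹: X=1282740.9986, Y=3744451.4107, Z=-4985195.1748
→ Helmert⁻¹: X=1282444.4939, Y=3744602.0665, Z=-4984802.5005
→ geod (Bowring, a=6378137.000): φ=-51.73638300°, λ=71.09478700°, h=140.6290 m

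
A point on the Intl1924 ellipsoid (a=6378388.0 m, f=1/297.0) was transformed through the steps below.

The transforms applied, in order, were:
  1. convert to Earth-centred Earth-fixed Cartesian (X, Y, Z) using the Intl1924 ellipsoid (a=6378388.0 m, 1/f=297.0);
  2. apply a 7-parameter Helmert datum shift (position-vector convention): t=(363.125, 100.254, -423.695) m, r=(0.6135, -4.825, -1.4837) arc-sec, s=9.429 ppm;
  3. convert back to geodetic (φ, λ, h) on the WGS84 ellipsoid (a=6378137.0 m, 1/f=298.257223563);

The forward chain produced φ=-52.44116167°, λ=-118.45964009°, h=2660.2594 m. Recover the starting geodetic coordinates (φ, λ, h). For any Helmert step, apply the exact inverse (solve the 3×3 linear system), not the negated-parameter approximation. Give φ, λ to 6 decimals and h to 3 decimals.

φ=-52.436990°, λ=-118.464635°, h=2229.635 m

start: φ=-52.441162°, λ=-118.459640°, h=2660.259 m
→ ECEF (a=6378137.000, f=1/298.257223563): X=-1857448.2393, Y=-3426748.2548, Z=-5034985.0303
→ Helmert⁻¹: X=-1857886.9646, Y=-3426844.5356, Z=-5034460.2121
→ geod (Bowring, a=6378388.000): φ=-52.43699000°, λ=-118.46463500°, h=2229.6350 m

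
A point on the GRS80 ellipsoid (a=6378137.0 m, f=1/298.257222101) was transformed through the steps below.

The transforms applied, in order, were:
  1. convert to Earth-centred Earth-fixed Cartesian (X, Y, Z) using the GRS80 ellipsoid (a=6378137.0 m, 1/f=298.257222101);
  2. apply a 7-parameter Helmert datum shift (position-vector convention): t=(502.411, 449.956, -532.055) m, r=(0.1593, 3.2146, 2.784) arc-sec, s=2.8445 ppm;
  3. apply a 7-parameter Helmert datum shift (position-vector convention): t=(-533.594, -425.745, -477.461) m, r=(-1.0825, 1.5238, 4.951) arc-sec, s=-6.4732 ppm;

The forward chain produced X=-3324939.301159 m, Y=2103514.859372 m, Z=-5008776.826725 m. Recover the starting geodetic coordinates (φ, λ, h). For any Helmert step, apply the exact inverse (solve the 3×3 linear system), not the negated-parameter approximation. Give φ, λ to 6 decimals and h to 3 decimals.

φ=-52.032226°, λ=147.677342°, h=3605.356 m

start: X=-3324939.3012, Y=2103514.8594, Z=-5008776.8267 m
→ Helmert⁻¹: X=-3324339.7232, Y=2104060.3026, Z=-5008345.3022
→ Helmert⁻¹: X=-3324726.2369, Y=2103645.3698, Z=-5007852.4424
→ geod (Bowring, a=6378137.000): φ=-52.03222600°, λ=147.67734200°, h=3605.3560 m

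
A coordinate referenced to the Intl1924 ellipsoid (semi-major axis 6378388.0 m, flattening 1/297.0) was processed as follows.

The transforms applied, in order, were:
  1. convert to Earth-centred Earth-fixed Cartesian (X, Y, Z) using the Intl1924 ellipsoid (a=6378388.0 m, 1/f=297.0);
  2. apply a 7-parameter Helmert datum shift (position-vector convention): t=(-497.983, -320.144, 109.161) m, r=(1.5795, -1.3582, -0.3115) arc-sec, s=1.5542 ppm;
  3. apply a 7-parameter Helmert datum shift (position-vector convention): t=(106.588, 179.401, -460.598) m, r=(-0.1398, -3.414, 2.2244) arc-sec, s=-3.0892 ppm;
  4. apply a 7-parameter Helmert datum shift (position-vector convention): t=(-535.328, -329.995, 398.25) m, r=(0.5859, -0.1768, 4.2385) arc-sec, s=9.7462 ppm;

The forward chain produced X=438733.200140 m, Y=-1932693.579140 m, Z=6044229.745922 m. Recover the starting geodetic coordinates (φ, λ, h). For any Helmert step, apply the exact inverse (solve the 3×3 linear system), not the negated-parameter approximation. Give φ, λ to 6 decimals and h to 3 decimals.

start: X=438733.2001, Y=-1932693.5791, Z=6044229.7459 m
→ Helmert⁻¹: X=439229.7202, Y=-1932336.6093, Z=6043777.7045
→ Helmert⁻¹: X=439203.6895, Y=-1932530.8133, Z=6044248.3951
→ Helmert⁻¹: X=439743.7062, Y=-1932160.7183, Z=6044141.7405
→ geod (Bowring, a=6378388.000): φ=71.96235500°, λ=-77.17835800°, h=1694.7070 m

φ=71.962355°, λ=-77.178358°, h=1694.707 m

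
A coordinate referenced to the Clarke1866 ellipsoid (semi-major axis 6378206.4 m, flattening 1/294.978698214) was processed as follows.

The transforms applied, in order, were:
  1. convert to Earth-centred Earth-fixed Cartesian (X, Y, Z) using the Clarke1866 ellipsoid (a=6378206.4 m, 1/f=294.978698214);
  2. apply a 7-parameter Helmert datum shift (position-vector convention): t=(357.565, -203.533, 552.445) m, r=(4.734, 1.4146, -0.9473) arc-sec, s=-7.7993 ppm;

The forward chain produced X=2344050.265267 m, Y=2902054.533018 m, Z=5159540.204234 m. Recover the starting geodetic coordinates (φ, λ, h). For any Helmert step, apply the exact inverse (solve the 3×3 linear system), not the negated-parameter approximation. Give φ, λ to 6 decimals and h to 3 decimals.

start: X=2344050.2653, Y=2902054.5330, Z=5159540.2042 m
→ Helmert⁻¹: X=2343662.2687, Y=2902409.8695, Z=5158977.4558
→ geod (Bowring, a=6378206.400): φ=54.31339100°, λ=51.07952800°, h=2474.5480 m

φ=54.313391°, λ=51.079528°, h=2474.548 m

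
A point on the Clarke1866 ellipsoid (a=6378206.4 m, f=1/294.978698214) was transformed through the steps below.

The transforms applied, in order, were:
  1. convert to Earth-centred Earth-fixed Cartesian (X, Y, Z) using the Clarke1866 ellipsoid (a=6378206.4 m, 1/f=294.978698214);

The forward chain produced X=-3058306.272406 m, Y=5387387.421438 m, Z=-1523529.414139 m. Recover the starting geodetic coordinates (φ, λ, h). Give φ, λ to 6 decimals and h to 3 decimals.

φ=-13.907121°, λ=119.582664°, h=2556.412 m

start: X=-3058306.2724, Y=5387387.4214, Z=-1523529.4141 m
→ geod (Bowring, a=6378206.400): φ=-13.90712100°, λ=119.58266400°, h=2556.4120 m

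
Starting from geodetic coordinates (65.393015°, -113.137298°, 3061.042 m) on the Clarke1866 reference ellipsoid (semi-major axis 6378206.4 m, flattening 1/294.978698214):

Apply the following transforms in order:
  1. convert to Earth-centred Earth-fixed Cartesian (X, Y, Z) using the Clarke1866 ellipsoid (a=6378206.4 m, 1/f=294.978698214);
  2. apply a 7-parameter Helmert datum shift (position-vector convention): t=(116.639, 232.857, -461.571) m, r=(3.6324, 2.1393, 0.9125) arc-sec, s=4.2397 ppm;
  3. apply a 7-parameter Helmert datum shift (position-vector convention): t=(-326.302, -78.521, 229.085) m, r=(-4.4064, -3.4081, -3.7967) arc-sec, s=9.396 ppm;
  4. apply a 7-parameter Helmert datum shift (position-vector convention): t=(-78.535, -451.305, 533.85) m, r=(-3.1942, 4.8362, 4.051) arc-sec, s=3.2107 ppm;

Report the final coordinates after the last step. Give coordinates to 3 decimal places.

X=-1047196.033 m, Y=-2450478.454 m, Z=5779148.619 m

start: φ=65.393015°, λ=-113.137298°, h=3061.042 m
→ ECEF (a=6378206.400, f=1/294.978698214): X=-1047004.0046, Y=-2450245.4379, Z=5778684.6578
→ Helmert 7p (PV): X=-1046821.0303, Y=-2450129.3663, Z=5778215.2960
→ Helmert 7p (PV): X=-1047297.7419, Y=-2450088.1996, Z=5778533.7185
→ Helmert 7p (PV): X=-1047196.0329, Y=-2450478.4537, Z=5779148.6193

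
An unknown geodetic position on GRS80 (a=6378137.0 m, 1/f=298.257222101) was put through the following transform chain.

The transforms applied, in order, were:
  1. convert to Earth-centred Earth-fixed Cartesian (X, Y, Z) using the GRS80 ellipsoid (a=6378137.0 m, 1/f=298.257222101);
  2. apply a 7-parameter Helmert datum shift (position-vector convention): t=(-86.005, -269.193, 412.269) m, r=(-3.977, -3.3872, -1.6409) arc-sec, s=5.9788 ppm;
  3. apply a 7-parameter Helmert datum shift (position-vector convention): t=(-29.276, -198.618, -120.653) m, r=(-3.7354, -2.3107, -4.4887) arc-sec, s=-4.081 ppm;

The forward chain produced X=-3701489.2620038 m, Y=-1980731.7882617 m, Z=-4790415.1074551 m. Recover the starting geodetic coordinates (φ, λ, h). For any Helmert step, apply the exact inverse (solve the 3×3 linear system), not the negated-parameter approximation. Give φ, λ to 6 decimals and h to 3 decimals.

φ=-48.964027°, λ=-151.854176°, h=3627.501 m

start: X=-3701489.2620, Y=-1980731.7883, Z=-4790415.1075 m
→ Helmert⁻¹: X=-3701485.6555, Y=-1980535.0528, Z=-4790308.4045
→ Helmert⁻¹: X=-3701440.4382, Y=-1980191.0972, Z=-4790669.4274
→ geod (Bowring, a=6378137.000): φ=-48.96402700°, λ=-151.85417600°, h=3627.5010 m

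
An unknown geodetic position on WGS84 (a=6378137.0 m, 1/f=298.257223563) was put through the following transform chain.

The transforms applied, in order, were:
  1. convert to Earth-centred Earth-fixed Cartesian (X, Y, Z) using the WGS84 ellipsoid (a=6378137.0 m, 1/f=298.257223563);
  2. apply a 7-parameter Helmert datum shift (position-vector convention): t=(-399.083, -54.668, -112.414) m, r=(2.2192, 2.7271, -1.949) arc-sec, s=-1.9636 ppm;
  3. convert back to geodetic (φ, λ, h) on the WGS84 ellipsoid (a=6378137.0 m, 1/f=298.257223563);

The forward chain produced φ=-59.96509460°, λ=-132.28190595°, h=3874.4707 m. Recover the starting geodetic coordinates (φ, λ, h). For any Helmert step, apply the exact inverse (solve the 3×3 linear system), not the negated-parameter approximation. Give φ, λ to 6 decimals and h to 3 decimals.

φ=-59.967042°, λ=-132.275064°, h=3635.043 m

start: φ=-59.965095°, λ=-132.281906°, h=3874.471 m
→ ECEF (a=6378137.000, f=1/298.257223563): X=-2154514.6583, Y=-2369283.3750, Z=-5501885.8775
→ Helmert⁻¹: X=-2154024.6764, Y=-2369312.9063, Z=-5501787.2545
→ geod (Bowring, a=6378137.000): φ=-59.96704200°, λ=-132.27506400°, h=3635.0430 m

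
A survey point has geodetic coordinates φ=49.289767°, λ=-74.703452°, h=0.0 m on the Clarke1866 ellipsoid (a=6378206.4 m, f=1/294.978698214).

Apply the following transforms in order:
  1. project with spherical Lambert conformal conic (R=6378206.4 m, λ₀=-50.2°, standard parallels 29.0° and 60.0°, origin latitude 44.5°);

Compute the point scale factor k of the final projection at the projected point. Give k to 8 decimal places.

0.96581333

start: φ=49.289767°, λ=-74.703452°, h=0.000 m
→ into lcc (λ₀=-50.2°): φ=49.28976700°, λ−λ₀=-24.50345200°
scale k = 0.96581333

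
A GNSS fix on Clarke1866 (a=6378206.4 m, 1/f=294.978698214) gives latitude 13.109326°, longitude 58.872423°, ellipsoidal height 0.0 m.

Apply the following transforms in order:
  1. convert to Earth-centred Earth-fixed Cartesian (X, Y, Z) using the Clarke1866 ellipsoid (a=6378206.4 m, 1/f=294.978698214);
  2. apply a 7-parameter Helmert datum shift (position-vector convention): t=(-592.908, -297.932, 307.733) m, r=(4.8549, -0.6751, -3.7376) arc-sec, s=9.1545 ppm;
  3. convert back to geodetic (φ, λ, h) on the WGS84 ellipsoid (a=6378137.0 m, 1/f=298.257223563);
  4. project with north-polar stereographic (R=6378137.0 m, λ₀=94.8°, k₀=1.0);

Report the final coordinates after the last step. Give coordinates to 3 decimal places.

E=-5941362.720 m, N=-8199991.195 m

start: φ=13.109326°, λ=58.872423°, h=0.000 m
→ ECEF (a=6378206.400, f=1/294.978698214): X=3211815.9537, Y=5318498.7727, Z=1437098.3679
→ Helmert 7p (PV): X=3211344.1188, Y=5318157.5034, Z=1437554.9529
→ geod (Bowring, a=6378137.000): φ=13.11349751°, λ=58.87452098°, h=-361.2968 m
→ stereo (R=6378137.0, λ₀=94.8°): E=-5941362.7204, N=-8199991.1947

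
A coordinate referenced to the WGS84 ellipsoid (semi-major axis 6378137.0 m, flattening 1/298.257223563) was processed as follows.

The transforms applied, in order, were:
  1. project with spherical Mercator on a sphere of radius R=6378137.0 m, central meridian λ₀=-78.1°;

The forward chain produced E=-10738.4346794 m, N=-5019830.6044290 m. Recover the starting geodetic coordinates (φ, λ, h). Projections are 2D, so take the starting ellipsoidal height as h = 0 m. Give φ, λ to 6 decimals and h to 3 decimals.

start: E=-10738.4347, N=-5019830.6044 m
→ merc⁻¹: φ=-41.05075300°, λ=-78.19646500°

φ=-41.050753°, λ=-78.196465°, h=0.000 m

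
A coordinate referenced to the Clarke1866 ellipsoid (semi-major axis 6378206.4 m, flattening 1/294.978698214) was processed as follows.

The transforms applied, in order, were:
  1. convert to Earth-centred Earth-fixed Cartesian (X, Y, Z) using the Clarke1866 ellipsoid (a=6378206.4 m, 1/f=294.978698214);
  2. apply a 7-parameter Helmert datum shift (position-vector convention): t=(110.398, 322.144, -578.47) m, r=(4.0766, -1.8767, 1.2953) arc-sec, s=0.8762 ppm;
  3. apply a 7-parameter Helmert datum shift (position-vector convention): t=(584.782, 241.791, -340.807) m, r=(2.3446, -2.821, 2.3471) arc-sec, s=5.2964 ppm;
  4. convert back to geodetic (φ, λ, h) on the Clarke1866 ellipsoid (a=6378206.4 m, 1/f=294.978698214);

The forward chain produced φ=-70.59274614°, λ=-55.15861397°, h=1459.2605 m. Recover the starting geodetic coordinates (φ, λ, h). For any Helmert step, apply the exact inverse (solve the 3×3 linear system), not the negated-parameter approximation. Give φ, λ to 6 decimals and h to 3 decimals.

start: φ=-70.592746°, λ=-55.158614°, h=1459.260 m
→ ECEF (a=6378206.400, f=1/294.978698214): X=1214739.6470, Y=-1745090.2167, Z=-5994528.5847
→ Helmert⁻¹: X=1214046.5937, Y=-1745404.7136, Z=-5994152.7943
→ Helmert⁻¹: X=1213869.6362, Y=-1745851.4068, Z=-5993545.6123
→ geod (Bowring, a=6378206.400): φ=-70.58873700°, λ=-55.18957200°, h=574.6890 m

φ=-70.588737°, λ=-55.189572°, h=574.689 m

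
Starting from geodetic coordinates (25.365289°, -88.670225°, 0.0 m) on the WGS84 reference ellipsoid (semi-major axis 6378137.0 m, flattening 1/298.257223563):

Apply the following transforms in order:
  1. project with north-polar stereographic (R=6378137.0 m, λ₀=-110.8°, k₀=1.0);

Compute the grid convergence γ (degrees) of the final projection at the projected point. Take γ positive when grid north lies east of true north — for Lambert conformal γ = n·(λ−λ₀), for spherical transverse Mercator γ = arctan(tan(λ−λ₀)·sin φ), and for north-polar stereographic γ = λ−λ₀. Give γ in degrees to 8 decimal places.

start: φ=25.365289°, λ=-88.670225°, h=0.000 m
→ into stereo (λ₀=-110.8°): φ=25.36528900°, λ−λ₀=22.12977500°
convergence γ = 22.12977500°

22.12977500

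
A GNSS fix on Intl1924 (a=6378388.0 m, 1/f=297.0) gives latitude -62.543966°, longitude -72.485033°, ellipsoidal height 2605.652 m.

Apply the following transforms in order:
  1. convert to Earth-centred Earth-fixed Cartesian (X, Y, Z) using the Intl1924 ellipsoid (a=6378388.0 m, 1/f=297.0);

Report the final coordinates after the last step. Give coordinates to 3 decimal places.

X=887782.632 m, Y=-2813124.212 m, Z=-5639158.974 m

start: φ=-62.543966°, λ=-72.485033°, h=2605.652 m
→ ECEF (a=6378388.000, f=1/297.0): X=887782.6317, Y=-2813124.2118, Z=-5639158.9742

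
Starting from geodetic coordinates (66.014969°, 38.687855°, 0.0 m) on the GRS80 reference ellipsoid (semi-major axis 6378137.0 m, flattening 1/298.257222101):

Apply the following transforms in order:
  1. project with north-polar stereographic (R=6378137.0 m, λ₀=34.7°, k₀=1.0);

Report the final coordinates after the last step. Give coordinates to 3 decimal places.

start: φ=66.014969°, λ=38.687855°, h=0.000 m
→ stereo (R=6378137.0, λ₀=34.7°): E=188445.3128, N=-2703127.5036

E=188445.313 m, N=-2703127.504 m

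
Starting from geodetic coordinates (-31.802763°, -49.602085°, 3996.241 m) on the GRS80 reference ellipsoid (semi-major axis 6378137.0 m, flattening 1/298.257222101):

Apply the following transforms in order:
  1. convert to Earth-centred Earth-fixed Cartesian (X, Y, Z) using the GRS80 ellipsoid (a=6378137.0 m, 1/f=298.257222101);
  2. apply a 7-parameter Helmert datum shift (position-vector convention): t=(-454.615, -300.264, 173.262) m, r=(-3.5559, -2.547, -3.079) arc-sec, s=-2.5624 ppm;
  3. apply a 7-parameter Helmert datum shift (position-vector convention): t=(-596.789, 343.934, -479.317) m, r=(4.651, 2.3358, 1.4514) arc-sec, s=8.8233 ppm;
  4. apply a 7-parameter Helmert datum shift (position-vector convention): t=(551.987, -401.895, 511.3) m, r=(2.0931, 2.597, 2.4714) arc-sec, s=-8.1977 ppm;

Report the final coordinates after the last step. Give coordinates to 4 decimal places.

X=3517972.4198 m, Y=-4134812.9789 m, Z=-3343863.0405 m

start: φ=-31.802763°, λ=-49.602085°, h=3996.241 m
→ ECEF (a=6378137.000, f=1/298.257222101): X=3518500.4103, Y=-4134528.8202, Z=-3343970.1726
→ Helmert 7p (PV): X=3518016.3537, Y=-4134928.6601, Z=-3343673.6180
→ Helmert 7p (PV): X=3517441.8363, Y=-4134521.0586, Z=-3344315.5146
→ Helmert 7p (PV): X=3517972.4198, Y=-4134812.9789, Z=-3343863.0405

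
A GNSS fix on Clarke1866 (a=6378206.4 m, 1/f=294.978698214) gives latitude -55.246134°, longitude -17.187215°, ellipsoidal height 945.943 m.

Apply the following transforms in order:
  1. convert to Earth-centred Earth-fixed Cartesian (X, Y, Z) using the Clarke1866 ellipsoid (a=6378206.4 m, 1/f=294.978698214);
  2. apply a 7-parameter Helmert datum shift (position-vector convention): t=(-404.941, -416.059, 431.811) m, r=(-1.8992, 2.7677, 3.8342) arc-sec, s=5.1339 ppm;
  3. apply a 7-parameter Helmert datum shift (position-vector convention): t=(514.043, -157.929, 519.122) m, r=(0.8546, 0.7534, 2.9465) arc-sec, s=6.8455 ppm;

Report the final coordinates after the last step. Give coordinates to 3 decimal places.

X=3482121.681 m, Y=-1077514.128 m, Z=-5216792.639 m

start: φ=-55.246134°, λ=-17.187215°, h=945.943 m
→ ECEF (a=6378206.400, f=1/294.978698214): X=3482024.5263, Y=-1077015.2713, Z=-5217627.0837
→ Helmert 7p (PV): X=3481587.4707, Y=-1077420.1748, Z=-5217258.8654
→ Helmert 7p (PV): X=3482121.6814, Y=-1077514.1280, Z=-5216792.6391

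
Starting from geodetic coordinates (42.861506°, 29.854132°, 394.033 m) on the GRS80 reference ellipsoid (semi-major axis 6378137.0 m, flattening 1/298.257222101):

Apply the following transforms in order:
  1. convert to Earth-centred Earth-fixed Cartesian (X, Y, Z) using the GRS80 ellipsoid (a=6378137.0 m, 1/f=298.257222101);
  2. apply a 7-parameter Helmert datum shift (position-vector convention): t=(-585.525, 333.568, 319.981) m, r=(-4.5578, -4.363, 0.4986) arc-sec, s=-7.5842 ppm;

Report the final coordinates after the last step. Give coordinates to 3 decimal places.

X=4060590.098 m, Y=2331449.777 m, Z=4316826.527 m

start: φ=42.861506°, λ=29.854132°, h=394.033 m
→ ECEF (a=6378137.000, f=1/298.257222101): X=4061303.3637, Y=2331028.6901, Z=4316504.8855
→ Helmert 7p (PV): X=4060590.0984, Y=2331449.7768, Z=4316826.5271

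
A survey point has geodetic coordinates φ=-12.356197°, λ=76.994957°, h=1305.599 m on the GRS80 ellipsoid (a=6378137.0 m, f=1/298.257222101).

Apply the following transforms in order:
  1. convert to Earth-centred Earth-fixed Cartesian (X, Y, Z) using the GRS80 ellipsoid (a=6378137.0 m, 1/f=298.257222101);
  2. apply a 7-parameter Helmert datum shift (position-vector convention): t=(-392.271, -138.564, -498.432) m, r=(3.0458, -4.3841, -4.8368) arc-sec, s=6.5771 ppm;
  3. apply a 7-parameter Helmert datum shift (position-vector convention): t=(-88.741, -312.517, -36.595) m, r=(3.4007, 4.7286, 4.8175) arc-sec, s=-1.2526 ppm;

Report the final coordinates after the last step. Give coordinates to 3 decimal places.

start: φ=-12.356197°, λ=76.994957°, h=1305.599 m
→ ECEF (a=6378137.000, f=1/298.257222101): X=1402570.1596, Y=6072760.1591, Z=-1356198.9652
→ Helmert 7p (PV): X=1402358.3432, Y=6072648.6729, Z=-1356586.8319
→ Helmert 7p (PV): X=1402094.9140, Y=6072383.6687, Z=-1356553.7565

X=1402094.914 m, Y=6072383.669 m, Z=-1356553.756 m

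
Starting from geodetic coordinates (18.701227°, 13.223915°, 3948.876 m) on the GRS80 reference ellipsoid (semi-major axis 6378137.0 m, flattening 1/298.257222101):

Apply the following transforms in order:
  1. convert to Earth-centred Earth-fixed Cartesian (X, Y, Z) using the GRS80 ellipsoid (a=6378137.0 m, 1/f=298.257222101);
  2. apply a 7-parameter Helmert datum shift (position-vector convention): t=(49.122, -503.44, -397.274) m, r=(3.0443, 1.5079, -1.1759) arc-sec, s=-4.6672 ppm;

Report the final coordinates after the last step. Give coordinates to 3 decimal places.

X=5886906.987 m, Y=1382770.267 m, Z=2032888.790 m

start: φ=18.701227°, λ=13.223915°, h=3948.876 m
→ ECEF (a=6378137.000, f=1/298.257222101): X=5886862.5895, Y=1383343.7332, Z=2033318.1725
→ Helmert 7p (PV): X=5886906.9872, Y=1382770.2665, Z=2032888.7898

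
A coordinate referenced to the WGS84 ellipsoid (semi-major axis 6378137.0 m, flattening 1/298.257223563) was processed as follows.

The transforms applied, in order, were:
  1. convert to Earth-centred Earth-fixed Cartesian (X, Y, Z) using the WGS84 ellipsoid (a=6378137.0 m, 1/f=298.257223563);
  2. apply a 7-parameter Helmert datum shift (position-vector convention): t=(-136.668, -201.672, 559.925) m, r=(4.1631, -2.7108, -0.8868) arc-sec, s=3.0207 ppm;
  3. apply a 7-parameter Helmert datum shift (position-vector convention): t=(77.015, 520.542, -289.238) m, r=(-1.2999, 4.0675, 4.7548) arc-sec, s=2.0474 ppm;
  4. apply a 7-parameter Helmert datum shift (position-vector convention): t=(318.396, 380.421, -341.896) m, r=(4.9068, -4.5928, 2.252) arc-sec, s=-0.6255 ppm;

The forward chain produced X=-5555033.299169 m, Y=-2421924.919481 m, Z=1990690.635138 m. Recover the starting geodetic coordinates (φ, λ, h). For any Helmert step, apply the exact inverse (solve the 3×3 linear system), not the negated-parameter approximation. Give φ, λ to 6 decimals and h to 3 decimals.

start: X=-5555033.2992, Y=-2421924.9195, Z=1990690.6351 m
→ Helmert⁻¹: X=-5555337.2782, Y=-2422198.8337, Z=1991215.0959
→ Helmert⁻¹: X=-5555498.0341, Y=-2422598.9004, Z=1991375.4357
→ Helmert⁻¹: X=-5555308.0050, Y=-2422373.6117, Z=1990931.3982
→ geod (Bowring, a=6378137.000): φ=18.30027900°, λ=-156.44055100°, h=3073.6920 m

φ=18.300279°, λ=-156.440551°, h=3073.692 m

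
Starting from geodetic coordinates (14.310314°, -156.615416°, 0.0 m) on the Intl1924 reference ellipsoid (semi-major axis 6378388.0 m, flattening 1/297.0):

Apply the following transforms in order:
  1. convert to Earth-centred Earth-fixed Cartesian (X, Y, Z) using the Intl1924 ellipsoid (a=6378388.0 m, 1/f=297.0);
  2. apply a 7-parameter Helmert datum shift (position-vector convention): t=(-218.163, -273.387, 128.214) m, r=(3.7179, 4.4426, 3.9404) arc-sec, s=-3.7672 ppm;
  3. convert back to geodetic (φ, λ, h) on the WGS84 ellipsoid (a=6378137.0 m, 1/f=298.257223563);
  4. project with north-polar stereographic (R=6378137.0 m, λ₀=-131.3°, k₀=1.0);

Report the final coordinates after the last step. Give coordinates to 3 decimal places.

E=-4237336.092 m, N=-8959121.103 m

start: φ=14.310314°, λ=-156.615416°, h=0.000 m
→ ECEF (a=6378388.000, f=1/297.0): X=-5673984.7094, Y=-2453540.1250, Z=1566291.0706
→ Helmert 7p (PV): X=-5674100.8909, Y=-2453940.8942, Z=1566491.3672
→ geod (Bowring, a=6378137.000): φ=14.31108007°, λ=-156.61243408°, h=552.4119 m
→ stereo (R=6378137.0, λ₀=-131.3°): E=-4237336.0920, N=-8959121.1030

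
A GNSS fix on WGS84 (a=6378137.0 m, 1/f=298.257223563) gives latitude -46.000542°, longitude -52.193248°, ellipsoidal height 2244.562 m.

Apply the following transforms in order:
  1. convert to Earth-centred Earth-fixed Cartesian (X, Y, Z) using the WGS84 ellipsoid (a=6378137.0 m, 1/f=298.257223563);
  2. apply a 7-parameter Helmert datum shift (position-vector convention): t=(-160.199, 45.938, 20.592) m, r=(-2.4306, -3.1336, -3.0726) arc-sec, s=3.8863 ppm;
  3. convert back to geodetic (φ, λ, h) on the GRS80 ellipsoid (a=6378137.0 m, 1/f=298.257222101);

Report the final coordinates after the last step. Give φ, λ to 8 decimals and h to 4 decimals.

φ=-46.00021593°, λ=-52.19508981°, h=2160.6776 m

start: φ=-46.000542°, λ=-52.193248°, h=2244.562 m
→ ECEF (a=6378137.000, f=1/298.257223563): X=2721620.1745, Y=-3507837.9324, Z=-4566904.0072
→ Helmert 7p (PV): X=2721487.6795, Y=-3507899.9855, Z=-4566818.4801
→ geod (Bowring, a=6378137.000): φ=-46.00021593°, λ=-52.19508981°, h=2160.6776 m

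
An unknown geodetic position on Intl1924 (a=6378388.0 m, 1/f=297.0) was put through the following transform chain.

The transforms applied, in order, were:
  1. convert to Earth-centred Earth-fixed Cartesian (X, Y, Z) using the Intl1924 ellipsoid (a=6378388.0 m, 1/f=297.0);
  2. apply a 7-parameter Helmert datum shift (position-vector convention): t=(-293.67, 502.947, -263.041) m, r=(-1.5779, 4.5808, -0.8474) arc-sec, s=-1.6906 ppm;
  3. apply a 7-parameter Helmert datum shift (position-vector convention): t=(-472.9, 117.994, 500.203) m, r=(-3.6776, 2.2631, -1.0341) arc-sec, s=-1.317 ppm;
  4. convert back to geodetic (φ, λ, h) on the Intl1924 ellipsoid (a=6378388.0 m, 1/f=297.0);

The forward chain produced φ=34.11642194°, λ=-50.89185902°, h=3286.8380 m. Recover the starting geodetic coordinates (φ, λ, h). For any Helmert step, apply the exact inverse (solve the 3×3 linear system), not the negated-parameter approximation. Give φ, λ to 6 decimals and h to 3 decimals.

φ=34.109841°, λ=-50.890748°, h=3972.289 m

start: φ=34.116422°, λ=-50.891859°, h=3286.838 m
→ ECEF (a=6378388.000, f=1/297.0): X=3336214.1710, Y=-4104019.0474, Z=3559043.3887
→ Helmert⁻¹: X=3336672.9983, Y=-4104189.1648, Z=3558511.3060
→ Helmert⁻¹: X=3336910.1377, Y=-4104712.5666, Z=3558823.0702
→ geod (Bowring, a=6378388.000): φ=34.10984100°, λ=-50.89074800°, h=3972.2890 m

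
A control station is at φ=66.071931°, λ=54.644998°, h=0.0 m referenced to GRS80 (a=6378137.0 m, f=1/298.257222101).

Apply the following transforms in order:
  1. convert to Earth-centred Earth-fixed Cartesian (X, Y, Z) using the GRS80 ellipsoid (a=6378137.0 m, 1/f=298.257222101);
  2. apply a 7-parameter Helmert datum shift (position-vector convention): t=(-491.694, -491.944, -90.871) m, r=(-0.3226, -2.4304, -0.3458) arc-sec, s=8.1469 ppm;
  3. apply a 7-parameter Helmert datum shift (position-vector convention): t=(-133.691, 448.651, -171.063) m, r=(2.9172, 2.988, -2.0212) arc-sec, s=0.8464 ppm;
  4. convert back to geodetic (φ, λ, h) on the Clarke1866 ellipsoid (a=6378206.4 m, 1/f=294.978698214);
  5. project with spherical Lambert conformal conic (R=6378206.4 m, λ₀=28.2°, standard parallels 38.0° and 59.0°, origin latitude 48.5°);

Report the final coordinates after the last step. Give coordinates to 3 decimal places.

start: φ=66.071931°, λ=54.644998°, h=0.000 m
→ ECEF (a=6378137.000, f=1/298.257222101): X=1501092.5939, Y=2115759.5331, Z=5807205.3427
→ Helmert 7p (PV): X=1500548.2498, Y=2115291.3920, Z=5807176.1607
→ Helmert 7p (PV): X=1500520.6810, Y=2115644.9985, Z=5807018.1921
→ geod (Bowring, a=6378206.400): φ=66.07631404°, λ=54.65383770°, h=-213.8785 m
→ lcc (R=6378206.4, λ₀=28.2°): E=1213471.4045, N=2169113.0892

E=1213471.404 m, N=2169113.089 m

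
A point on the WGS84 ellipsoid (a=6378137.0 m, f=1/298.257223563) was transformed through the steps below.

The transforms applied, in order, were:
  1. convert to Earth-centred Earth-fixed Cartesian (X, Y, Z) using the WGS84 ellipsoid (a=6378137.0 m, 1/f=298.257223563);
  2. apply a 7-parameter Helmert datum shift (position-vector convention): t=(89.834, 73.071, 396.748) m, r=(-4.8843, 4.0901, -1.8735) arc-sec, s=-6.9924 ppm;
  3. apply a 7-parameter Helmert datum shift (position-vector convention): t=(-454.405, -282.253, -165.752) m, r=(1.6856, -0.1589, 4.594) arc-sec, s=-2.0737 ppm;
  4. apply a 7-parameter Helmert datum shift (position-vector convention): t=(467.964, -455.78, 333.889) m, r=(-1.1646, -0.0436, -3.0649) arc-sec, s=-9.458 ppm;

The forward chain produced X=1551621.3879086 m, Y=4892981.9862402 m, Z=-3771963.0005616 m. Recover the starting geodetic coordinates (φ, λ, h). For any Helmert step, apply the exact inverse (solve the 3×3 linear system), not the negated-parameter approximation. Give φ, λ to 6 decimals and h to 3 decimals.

φ=-36.492784°, λ=72.408526°, h=292.856 m

start: X=1551621.3879, Y=4892981.9862, Z=-3771963.0006 m
→ Helmert⁻¹: X=1551094.5843, Y=4893528.3956, Z=-3772305.2666
→ Helmert⁻¹: X=1551658.2961, Y=4893755.4114, Z=-3772188.5241
→ Helmert⁻¹: X=1551609.6665, Y=4893819.9835, Z=-3772464.9998
→ geod (Bowring, a=6378137.000): φ=-36.49278400°, λ=72.40852600°, h=292.8560 m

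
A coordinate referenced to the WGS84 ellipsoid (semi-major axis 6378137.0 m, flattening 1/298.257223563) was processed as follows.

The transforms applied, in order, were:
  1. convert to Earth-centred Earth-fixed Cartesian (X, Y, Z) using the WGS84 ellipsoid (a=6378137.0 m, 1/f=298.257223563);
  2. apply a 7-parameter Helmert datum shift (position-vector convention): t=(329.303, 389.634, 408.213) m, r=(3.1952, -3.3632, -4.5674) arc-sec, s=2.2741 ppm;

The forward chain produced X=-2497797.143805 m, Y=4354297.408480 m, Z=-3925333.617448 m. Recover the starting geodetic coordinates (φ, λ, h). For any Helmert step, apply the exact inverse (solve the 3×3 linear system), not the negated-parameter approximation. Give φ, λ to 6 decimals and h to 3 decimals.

start: X=-2497797.1438, Y=4354297.4085, Z=-3925333.6174 m
→ Helmert⁻¹: X=-2498281.1838, Y=4353781.7399, Z=-3925759.6112
→ geod (Bowring, a=6378137.000): φ=-38.21505900°, λ=119.84800800°, h=2477.2820 m

φ=-38.215059°, λ=119.848008°, h=2477.282 m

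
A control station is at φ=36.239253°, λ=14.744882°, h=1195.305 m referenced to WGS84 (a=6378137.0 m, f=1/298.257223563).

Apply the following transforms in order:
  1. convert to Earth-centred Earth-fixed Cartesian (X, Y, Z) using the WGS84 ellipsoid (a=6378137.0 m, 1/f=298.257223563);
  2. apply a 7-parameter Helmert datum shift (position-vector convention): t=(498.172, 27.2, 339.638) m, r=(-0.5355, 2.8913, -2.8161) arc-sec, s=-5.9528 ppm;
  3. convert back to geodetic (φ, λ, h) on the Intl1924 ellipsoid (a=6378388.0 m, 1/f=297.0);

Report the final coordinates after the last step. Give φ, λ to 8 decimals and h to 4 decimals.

start: φ=36.239253°, λ=14.744882°, h=1195.305 m
→ ECEF (a=6378137.000, f=1/298.257223563): X=4981674.0811, Y=1311089.5040, Z=3750343.2730
→ Helmert 7p (PV): X=4982213.0680, Y=1311050.6222, Z=3750587.3524
→ geod (Bowring, a=6378388.000): φ=36.23908739°, λ=14.74293817°, h=1532.8828 m

φ=36.23908739°, λ=14.74293817°, h=1532.8828 m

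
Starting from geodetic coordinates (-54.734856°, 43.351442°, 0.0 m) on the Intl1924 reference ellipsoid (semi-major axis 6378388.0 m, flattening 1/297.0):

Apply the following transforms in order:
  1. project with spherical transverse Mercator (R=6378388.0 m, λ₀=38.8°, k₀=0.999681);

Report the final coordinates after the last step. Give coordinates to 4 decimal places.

start: φ=-54.734856°, λ=43.351442°, h=0.000 m
→ tm (R=6378388.0, λ₀=38.8°): E=292343.5459, N=-6100841.3301

E=292343.5459 m, N=-6100841.3301 m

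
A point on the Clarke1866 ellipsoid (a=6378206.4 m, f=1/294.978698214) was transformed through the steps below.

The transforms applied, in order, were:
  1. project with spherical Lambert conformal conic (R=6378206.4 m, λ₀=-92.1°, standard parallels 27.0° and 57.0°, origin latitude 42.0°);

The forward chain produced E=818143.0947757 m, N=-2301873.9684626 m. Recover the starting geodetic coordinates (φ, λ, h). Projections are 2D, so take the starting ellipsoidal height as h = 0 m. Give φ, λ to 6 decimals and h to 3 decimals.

start: E=818143.0948, N=-2301873.9685 m
→ lcc⁻¹: φ=20.75324800°, λ=-84.48142200°

φ=20.753248°, λ=-84.481422°, h=0.000 m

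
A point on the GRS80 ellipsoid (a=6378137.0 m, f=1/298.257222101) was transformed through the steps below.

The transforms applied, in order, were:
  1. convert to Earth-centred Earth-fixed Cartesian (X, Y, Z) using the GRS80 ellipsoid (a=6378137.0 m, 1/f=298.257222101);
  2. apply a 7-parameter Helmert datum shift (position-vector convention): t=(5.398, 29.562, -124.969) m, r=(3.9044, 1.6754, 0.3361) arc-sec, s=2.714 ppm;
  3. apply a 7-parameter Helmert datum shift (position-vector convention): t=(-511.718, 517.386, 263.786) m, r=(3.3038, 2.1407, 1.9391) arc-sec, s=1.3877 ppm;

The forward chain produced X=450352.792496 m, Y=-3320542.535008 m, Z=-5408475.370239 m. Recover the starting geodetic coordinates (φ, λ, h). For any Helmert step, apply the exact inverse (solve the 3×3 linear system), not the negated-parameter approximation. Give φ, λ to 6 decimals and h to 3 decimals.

start: X=450352.7925, Y=-3320542.5350, Z=-5408475.3702 m
→ Helmert⁻¹: X=450888.7961, Y=-3321146.1834, Z=-5408673.7753
→ Helmert⁻¹: X=450920.6932, Y=-3321269.8438, Z=-5408467.5964
→ geod (Bowring, a=6378137.000): φ=-58.38469700°, λ=-82.26836600°, h=171.5370 m

φ=-58.384697°, λ=-82.268366°, h=171.537 m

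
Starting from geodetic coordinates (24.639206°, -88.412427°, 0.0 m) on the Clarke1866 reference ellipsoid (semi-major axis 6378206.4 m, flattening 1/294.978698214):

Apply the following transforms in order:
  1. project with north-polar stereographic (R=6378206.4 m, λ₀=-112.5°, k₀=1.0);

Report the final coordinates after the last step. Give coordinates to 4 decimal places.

start: φ=24.639206°, λ=-88.412427°, h=0.000 m
→ stereo (R=6378206.4, λ₀=-112.5°): E=3339874.3055, N=-7470729.2368

E=3339874.3055 m, N=-7470729.2368 m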